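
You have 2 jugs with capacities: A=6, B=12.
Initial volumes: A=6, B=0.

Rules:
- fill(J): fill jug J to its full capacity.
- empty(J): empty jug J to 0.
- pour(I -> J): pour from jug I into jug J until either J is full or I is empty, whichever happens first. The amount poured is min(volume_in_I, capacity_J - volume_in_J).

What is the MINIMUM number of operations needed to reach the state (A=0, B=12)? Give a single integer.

Answer: 2

Derivation:
BFS from (A=6, B=0). One shortest path:
  1. empty(A) -> (A=0 B=0)
  2. fill(B) -> (A=0 B=12)
Reached target in 2 moves.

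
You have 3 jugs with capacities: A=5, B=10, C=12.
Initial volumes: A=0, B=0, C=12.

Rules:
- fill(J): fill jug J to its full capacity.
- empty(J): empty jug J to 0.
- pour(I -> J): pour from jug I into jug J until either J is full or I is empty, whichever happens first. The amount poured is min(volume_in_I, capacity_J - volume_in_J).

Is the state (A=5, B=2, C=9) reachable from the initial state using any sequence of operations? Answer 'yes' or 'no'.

BFS from (A=0, B=0, C=12):
  1. pour(C -> B) -> (A=0 B=10 C=2)
  2. empty(B) -> (A=0 B=0 C=2)
  3. pour(C -> A) -> (A=2 B=0 C=0)
  4. fill(C) -> (A=2 B=0 C=12)
  5. pour(C -> B) -> (A=2 B=10 C=2)
  6. empty(B) -> (A=2 B=0 C=2)
  7. pour(C -> B) -> (A=2 B=2 C=0)
  8. fill(C) -> (A=2 B=2 C=12)
  9. pour(C -> A) -> (A=5 B=2 C=9)
Target reached → yes.

Answer: yes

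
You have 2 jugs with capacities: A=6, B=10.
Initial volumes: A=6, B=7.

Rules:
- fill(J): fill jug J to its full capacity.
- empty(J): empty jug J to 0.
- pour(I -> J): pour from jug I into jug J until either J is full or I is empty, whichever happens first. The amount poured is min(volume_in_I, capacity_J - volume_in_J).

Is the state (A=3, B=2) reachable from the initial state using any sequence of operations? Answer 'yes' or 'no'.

BFS explored all 32 reachable states.
Reachable set includes: (0,0), (0,1), (0,2), (0,3), (0,4), (0,5), (0,6), (0,7), (0,8), (0,9), (0,10), (1,0) ...
Target (A=3, B=2) not in reachable set → no.

Answer: no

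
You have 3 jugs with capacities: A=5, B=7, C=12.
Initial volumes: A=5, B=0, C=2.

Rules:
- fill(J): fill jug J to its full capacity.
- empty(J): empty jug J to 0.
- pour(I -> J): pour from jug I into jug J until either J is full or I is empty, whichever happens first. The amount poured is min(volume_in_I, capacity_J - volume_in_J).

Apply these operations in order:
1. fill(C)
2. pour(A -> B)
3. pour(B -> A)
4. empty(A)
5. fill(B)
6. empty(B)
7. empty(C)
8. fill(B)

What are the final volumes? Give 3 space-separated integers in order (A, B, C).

Step 1: fill(C) -> (A=5 B=0 C=12)
Step 2: pour(A -> B) -> (A=0 B=5 C=12)
Step 3: pour(B -> A) -> (A=5 B=0 C=12)
Step 4: empty(A) -> (A=0 B=0 C=12)
Step 5: fill(B) -> (A=0 B=7 C=12)
Step 6: empty(B) -> (A=0 B=0 C=12)
Step 7: empty(C) -> (A=0 B=0 C=0)
Step 8: fill(B) -> (A=0 B=7 C=0)

Answer: 0 7 0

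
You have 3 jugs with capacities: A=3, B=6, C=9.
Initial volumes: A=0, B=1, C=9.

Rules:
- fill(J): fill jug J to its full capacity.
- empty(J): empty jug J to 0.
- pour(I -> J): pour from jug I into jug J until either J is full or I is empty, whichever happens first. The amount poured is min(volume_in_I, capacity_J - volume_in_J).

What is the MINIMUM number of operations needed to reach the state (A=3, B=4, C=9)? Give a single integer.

BFS from (A=0, B=1, C=9). One shortest path:
  1. fill(A) -> (A=3 B=1 C=9)
  2. pour(A -> B) -> (A=0 B=4 C=9)
  3. fill(A) -> (A=3 B=4 C=9)
Reached target in 3 moves.

Answer: 3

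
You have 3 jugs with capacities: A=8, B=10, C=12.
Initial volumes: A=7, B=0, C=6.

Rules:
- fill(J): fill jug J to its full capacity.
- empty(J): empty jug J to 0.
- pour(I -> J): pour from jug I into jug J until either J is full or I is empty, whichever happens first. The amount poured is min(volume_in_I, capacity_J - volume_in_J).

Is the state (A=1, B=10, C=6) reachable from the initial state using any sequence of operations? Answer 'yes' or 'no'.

BFS from (A=7, B=0, C=6):
  1. fill(B) -> (A=7 B=10 C=6)
  2. pour(B -> A) -> (A=8 B=9 C=6)
  3. empty(A) -> (A=0 B=9 C=6)
  4. pour(B -> A) -> (A=8 B=1 C=6)
  5. empty(A) -> (A=0 B=1 C=6)
  6. pour(B -> A) -> (A=1 B=0 C=6)
  7. fill(B) -> (A=1 B=10 C=6)
Target reached → yes.

Answer: yes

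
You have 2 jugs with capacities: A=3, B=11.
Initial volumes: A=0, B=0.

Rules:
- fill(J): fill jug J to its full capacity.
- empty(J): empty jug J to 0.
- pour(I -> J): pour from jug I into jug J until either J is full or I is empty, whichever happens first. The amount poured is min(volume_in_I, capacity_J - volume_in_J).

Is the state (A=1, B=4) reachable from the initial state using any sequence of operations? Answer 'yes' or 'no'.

BFS explored all 28 reachable states.
Reachable set includes: (0,0), (0,1), (0,2), (0,3), (0,4), (0,5), (0,6), (0,7), (0,8), (0,9), (0,10), (0,11) ...
Target (A=1, B=4) not in reachable set → no.

Answer: no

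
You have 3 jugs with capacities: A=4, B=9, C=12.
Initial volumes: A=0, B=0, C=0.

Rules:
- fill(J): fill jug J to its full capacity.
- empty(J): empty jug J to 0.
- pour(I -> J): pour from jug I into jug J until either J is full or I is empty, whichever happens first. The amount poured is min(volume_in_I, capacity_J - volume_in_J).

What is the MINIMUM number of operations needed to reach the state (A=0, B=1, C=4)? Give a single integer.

Answer: 5

Derivation:
BFS from (A=0, B=0, C=0). One shortest path:
  1. fill(B) -> (A=0 B=9 C=0)
  2. pour(B -> A) -> (A=4 B=5 C=0)
  3. empty(A) -> (A=0 B=5 C=0)
  4. pour(B -> A) -> (A=4 B=1 C=0)
  5. pour(A -> C) -> (A=0 B=1 C=4)
Reached target in 5 moves.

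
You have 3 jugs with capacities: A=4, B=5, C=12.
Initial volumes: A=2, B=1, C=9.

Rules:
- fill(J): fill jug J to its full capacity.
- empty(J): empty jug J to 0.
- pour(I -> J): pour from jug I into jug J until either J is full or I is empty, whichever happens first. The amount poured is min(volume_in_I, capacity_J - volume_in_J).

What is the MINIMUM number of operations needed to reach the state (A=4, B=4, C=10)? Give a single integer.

BFS from (A=2, B=1, C=9). One shortest path:
  1. fill(A) -> (A=4 B=1 C=9)
  2. pour(B -> C) -> (A=4 B=0 C=10)
  3. pour(A -> B) -> (A=0 B=4 C=10)
  4. fill(A) -> (A=4 B=4 C=10)
Reached target in 4 moves.

Answer: 4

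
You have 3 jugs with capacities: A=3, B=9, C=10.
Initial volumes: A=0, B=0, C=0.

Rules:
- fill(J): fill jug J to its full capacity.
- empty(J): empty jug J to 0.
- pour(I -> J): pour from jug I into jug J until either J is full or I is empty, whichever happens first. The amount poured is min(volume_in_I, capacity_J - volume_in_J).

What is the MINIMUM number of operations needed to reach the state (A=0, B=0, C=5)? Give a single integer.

Answer: 8

Derivation:
BFS from (A=0, B=0, C=0). One shortest path:
  1. fill(A) -> (A=3 B=0 C=0)
  2. fill(B) -> (A=3 B=9 C=0)
  3. pour(A -> C) -> (A=0 B=9 C=3)
  4. fill(A) -> (A=3 B=9 C=3)
  5. pour(A -> C) -> (A=0 B=9 C=6)
  6. pour(B -> C) -> (A=0 B=5 C=10)
  7. empty(C) -> (A=0 B=5 C=0)
  8. pour(B -> C) -> (A=0 B=0 C=5)
Reached target in 8 moves.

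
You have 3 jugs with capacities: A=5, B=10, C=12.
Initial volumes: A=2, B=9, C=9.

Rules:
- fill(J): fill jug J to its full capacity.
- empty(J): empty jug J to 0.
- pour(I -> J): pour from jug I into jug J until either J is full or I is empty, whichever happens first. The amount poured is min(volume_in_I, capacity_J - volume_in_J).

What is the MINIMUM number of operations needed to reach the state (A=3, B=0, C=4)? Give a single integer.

BFS from (A=2, B=9, C=9). One shortest path:
  1. fill(B) -> (A=2 B=10 C=9)
  2. empty(C) -> (A=2 B=10 C=0)
  3. pour(B -> C) -> (A=2 B=0 C=10)
  4. pour(A -> B) -> (A=0 B=2 C=10)
  5. fill(A) -> (A=5 B=2 C=10)
  6. pour(A -> C) -> (A=3 B=2 C=12)
  7. pour(C -> B) -> (A=3 B=10 C=4)
  8. empty(B) -> (A=3 B=0 C=4)
Reached target in 8 moves.

Answer: 8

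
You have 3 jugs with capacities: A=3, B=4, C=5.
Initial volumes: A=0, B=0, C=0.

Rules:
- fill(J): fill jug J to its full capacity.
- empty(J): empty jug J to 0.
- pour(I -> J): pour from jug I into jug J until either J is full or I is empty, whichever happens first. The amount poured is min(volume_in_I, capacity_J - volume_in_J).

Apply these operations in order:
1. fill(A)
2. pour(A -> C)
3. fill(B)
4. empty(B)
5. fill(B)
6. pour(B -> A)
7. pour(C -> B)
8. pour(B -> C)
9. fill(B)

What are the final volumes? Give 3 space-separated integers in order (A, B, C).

Answer: 3 4 4

Derivation:
Step 1: fill(A) -> (A=3 B=0 C=0)
Step 2: pour(A -> C) -> (A=0 B=0 C=3)
Step 3: fill(B) -> (A=0 B=4 C=3)
Step 4: empty(B) -> (A=0 B=0 C=3)
Step 5: fill(B) -> (A=0 B=4 C=3)
Step 6: pour(B -> A) -> (A=3 B=1 C=3)
Step 7: pour(C -> B) -> (A=3 B=4 C=0)
Step 8: pour(B -> C) -> (A=3 B=0 C=4)
Step 9: fill(B) -> (A=3 B=4 C=4)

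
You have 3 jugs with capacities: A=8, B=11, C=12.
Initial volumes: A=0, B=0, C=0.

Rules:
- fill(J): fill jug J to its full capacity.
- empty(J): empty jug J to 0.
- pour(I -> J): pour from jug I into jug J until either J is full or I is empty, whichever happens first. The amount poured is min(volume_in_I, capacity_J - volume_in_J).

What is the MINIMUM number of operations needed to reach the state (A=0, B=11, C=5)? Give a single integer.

BFS from (A=0, B=0, C=0). One shortest path:
  1. fill(A) -> (A=8 B=0 C=0)
  2. pour(A -> B) -> (A=0 B=8 C=0)
  3. fill(A) -> (A=8 B=8 C=0)
  4. pour(A -> B) -> (A=5 B=11 C=0)
  5. pour(A -> C) -> (A=0 B=11 C=5)
Reached target in 5 moves.

Answer: 5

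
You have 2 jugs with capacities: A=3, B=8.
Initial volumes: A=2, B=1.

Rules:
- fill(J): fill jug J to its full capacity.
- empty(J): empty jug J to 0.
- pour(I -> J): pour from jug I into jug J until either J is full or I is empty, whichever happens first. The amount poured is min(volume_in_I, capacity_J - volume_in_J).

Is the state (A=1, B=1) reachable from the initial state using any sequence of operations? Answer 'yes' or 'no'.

BFS explored all 23 reachable states.
Reachable set includes: (0,0), (0,1), (0,2), (0,3), (0,4), (0,5), (0,6), (0,7), (0,8), (1,0), (1,8), (2,0) ...
Target (A=1, B=1) not in reachable set → no.

Answer: no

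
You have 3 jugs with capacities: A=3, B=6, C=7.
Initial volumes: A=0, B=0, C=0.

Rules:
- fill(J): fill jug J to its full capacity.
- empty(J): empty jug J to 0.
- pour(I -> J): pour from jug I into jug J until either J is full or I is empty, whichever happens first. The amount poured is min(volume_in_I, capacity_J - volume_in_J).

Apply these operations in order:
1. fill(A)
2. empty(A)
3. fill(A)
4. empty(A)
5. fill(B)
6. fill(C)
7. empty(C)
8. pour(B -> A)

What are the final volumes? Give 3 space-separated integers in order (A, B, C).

Answer: 3 3 0

Derivation:
Step 1: fill(A) -> (A=3 B=0 C=0)
Step 2: empty(A) -> (A=0 B=0 C=0)
Step 3: fill(A) -> (A=3 B=0 C=0)
Step 4: empty(A) -> (A=0 B=0 C=0)
Step 5: fill(B) -> (A=0 B=6 C=0)
Step 6: fill(C) -> (A=0 B=6 C=7)
Step 7: empty(C) -> (A=0 B=6 C=0)
Step 8: pour(B -> A) -> (A=3 B=3 C=0)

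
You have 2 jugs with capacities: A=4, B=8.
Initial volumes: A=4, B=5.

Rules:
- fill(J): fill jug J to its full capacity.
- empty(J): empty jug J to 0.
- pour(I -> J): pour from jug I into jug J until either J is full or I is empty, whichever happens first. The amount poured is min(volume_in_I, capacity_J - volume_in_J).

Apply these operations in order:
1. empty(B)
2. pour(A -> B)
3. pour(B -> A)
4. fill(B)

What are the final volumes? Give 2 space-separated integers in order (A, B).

Step 1: empty(B) -> (A=4 B=0)
Step 2: pour(A -> B) -> (A=0 B=4)
Step 3: pour(B -> A) -> (A=4 B=0)
Step 4: fill(B) -> (A=4 B=8)

Answer: 4 8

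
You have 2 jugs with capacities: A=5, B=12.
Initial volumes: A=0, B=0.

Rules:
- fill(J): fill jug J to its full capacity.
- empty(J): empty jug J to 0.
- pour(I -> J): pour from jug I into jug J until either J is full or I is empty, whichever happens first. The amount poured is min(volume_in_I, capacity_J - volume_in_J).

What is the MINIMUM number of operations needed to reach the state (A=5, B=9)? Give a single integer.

BFS from (A=0, B=0). One shortest path:
  1. fill(B) -> (A=0 B=12)
  2. pour(B -> A) -> (A=5 B=7)
  3. empty(A) -> (A=0 B=7)
  4. pour(B -> A) -> (A=5 B=2)
  5. empty(A) -> (A=0 B=2)
  6. pour(B -> A) -> (A=2 B=0)
  7. fill(B) -> (A=2 B=12)
  8. pour(B -> A) -> (A=5 B=9)
Reached target in 8 moves.

Answer: 8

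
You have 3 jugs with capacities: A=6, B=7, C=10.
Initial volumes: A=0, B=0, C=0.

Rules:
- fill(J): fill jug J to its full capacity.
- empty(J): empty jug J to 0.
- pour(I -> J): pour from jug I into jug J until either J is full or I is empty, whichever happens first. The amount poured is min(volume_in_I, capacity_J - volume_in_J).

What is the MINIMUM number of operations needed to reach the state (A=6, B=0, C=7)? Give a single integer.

BFS from (A=0, B=0, C=0). One shortest path:
  1. fill(A) -> (A=6 B=0 C=0)
  2. fill(B) -> (A=6 B=7 C=0)
  3. pour(B -> C) -> (A=6 B=0 C=7)
Reached target in 3 moves.

Answer: 3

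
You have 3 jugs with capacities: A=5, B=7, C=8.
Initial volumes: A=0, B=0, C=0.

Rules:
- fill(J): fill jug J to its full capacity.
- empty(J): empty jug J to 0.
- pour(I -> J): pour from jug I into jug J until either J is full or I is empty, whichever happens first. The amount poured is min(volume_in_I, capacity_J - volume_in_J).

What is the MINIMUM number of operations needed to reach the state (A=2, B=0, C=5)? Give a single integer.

BFS from (A=0, B=0, C=0). One shortest path:
  1. fill(B) -> (A=0 B=7 C=0)
  2. pour(B -> A) -> (A=5 B=2 C=0)
  3. pour(A -> C) -> (A=0 B=2 C=5)
  4. pour(B -> A) -> (A=2 B=0 C=5)
Reached target in 4 moves.

Answer: 4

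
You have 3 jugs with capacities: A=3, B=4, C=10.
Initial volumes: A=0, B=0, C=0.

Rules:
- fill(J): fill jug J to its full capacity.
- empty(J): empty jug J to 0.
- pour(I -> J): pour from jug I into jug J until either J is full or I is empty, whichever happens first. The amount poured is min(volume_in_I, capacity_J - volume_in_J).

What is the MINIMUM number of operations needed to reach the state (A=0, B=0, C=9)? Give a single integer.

BFS from (A=0, B=0, C=0). One shortest path:
  1. fill(A) -> (A=3 B=0 C=0)
  2. fill(C) -> (A=3 B=0 C=10)
  3. pour(A -> B) -> (A=0 B=3 C=10)
  4. pour(C -> B) -> (A=0 B=4 C=9)
  5. empty(B) -> (A=0 B=0 C=9)
Reached target in 5 moves.

Answer: 5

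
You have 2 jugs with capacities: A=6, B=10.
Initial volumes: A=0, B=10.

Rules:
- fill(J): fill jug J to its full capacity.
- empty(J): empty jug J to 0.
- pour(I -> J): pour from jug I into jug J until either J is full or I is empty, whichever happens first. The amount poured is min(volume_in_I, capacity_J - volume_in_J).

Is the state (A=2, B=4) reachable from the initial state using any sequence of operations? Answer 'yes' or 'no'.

BFS explored all 16 reachable states.
Reachable set includes: (0,0), (0,2), (0,4), (0,6), (0,8), (0,10), (2,0), (2,10), (4,0), (4,10), (6,0), (6,2) ...
Target (A=2, B=4) not in reachable set → no.

Answer: no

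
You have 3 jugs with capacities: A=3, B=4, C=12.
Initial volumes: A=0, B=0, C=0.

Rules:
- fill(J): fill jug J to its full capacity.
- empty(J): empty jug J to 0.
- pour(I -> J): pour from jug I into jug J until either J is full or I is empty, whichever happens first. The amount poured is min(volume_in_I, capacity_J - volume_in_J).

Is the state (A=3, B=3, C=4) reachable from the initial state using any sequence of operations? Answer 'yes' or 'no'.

BFS from (A=0, B=0, C=0):
  1. fill(A) -> (A=3 B=0 C=0)
  2. fill(B) -> (A=3 B=4 C=0)
  3. pour(B -> C) -> (A=3 B=0 C=4)
  4. pour(A -> B) -> (A=0 B=3 C=4)
  5. fill(A) -> (A=3 B=3 C=4)
Target reached → yes.

Answer: yes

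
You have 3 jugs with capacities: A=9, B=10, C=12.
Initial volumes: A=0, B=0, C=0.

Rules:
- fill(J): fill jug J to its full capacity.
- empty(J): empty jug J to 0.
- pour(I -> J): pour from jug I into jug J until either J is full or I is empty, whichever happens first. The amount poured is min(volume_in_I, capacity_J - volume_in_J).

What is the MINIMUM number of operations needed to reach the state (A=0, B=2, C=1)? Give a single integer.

Answer: 7

Derivation:
BFS from (A=0, B=0, C=0). One shortest path:
  1. fill(C) -> (A=0 B=0 C=12)
  2. pour(C -> B) -> (A=0 B=10 C=2)
  3. pour(B -> A) -> (A=9 B=1 C=2)
  4. empty(A) -> (A=0 B=1 C=2)
  5. pour(B -> A) -> (A=1 B=0 C=2)
  6. pour(C -> B) -> (A=1 B=2 C=0)
  7. pour(A -> C) -> (A=0 B=2 C=1)
Reached target in 7 moves.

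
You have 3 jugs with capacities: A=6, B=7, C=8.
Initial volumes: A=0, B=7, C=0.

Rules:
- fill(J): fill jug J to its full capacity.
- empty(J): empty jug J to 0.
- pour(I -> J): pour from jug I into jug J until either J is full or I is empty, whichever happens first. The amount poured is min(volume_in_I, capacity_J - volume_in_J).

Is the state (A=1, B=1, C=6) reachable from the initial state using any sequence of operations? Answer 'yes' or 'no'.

Answer: no

Derivation:
BFS explored all 294 reachable states.
Reachable set includes: (0,0,0), (0,0,1), (0,0,2), (0,0,3), (0,0,4), (0,0,5), (0,0,6), (0,0,7), (0,0,8), (0,1,0), (0,1,1), (0,1,2) ...
Target (A=1, B=1, C=6) not in reachable set → no.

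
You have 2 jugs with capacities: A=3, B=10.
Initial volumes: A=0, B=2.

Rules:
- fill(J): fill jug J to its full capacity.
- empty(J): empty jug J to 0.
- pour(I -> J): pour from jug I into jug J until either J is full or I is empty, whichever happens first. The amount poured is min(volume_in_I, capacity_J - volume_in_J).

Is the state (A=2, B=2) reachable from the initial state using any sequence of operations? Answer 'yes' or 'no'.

BFS explored all 26 reachable states.
Reachable set includes: (0,0), (0,1), (0,2), (0,3), (0,4), (0,5), (0,6), (0,7), (0,8), (0,9), (0,10), (1,0) ...
Target (A=2, B=2) not in reachable set → no.

Answer: no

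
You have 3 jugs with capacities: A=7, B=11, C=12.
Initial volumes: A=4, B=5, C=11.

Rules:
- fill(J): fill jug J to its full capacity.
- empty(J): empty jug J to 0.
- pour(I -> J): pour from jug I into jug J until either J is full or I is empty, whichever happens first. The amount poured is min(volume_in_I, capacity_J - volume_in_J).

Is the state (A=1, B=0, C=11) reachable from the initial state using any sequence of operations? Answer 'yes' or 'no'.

Answer: yes

Derivation:
BFS from (A=4, B=5, C=11):
  1. fill(A) -> (A=7 B=5 C=11)
  2. pour(A -> B) -> (A=1 B=11 C=11)
  3. empty(B) -> (A=1 B=0 C=11)
Target reached → yes.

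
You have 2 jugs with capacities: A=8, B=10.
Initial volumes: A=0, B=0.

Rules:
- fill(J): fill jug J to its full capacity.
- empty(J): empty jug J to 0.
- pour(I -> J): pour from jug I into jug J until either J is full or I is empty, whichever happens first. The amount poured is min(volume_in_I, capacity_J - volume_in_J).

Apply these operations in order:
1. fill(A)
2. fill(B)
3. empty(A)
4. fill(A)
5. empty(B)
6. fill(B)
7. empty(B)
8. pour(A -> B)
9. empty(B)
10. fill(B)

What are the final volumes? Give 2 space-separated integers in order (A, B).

Step 1: fill(A) -> (A=8 B=0)
Step 2: fill(B) -> (A=8 B=10)
Step 3: empty(A) -> (A=0 B=10)
Step 4: fill(A) -> (A=8 B=10)
Step 5: empty(B) -> (A=8 B=0)
Step 6: fill(B) -> (A=8 B=10)
Step 7: empty(B) -> (A=8 B=0)
Step 8: pour(A -> B) -> (A=0 B=8)
Step 9: empty(B) -> (A=0 B=0)
Step 10: fill(B) -> (A=0 B=10)

Answer: 0 10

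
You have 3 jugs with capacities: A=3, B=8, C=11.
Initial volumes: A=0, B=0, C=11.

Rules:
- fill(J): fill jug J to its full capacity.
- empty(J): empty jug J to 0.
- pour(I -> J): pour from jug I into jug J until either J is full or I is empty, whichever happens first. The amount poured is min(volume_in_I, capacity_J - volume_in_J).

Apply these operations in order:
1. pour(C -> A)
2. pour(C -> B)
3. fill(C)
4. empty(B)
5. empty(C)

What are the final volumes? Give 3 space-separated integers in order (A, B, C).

Step 1: pour(C -> A) -> (A=3 B=0 C=8)
Step 2: pour(C -> B) -> (A=3 B=8 C=0)
Step 3: fill(C) -> (A=3 B=8 C=11)
Step 4: empty(B) -> (A=3 B=0 C=11)
Step 5: empty(C) -> (A=3 B=0 C=0)

Answer: 3 0 0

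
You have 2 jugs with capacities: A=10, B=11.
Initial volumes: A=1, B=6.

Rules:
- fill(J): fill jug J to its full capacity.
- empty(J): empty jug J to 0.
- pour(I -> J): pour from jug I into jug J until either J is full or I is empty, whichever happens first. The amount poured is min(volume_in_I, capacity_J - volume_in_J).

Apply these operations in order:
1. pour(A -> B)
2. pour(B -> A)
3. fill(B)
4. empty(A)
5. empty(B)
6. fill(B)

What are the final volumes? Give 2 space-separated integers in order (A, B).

Answer: 0 11

Derivation:
Step 1: pour(A -> B) -> (A=0 B=7)
Step 2: pour(B -> A) -> (A=7 B=0)
Step 3: fill(B) -> (A=7 B=11)
Step 4: empty(A) -> (A=0 B=11)
Step 5: empty(B) -> (A=0 B=0)
Step 6: fill(B) -> (A=0 B=11)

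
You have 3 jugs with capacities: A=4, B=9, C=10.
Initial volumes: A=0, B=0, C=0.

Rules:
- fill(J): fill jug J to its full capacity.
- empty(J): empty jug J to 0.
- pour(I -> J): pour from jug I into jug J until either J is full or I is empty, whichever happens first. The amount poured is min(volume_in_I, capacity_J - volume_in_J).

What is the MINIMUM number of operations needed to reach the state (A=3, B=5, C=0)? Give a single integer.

BFS from (A=0, B=0, C=0). One shortest path:
  1. fill(B) -> (A=0 B=9 C=0)
  2. pour(B -> C) -> (A=0 B=0 C=9)
  3. fill(B) -> (A=0 B=9 C=9)
  4. pour(B -> A) -> (A=4 B=5 C=9)
  5. pour(A -> C) -> (A=3 B=5 C=10)
  6. empty(C) -> (A=3 B=5 C=0)
Reached target in 6 moves.

Answer: 6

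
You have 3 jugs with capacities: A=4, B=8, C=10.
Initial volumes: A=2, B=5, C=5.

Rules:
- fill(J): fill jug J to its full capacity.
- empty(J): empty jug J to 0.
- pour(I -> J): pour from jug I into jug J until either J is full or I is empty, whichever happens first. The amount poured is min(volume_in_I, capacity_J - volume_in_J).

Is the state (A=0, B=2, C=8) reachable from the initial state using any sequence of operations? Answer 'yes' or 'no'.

BFS from (A=2, B=5, C=5):
  1. fill(B) -> (A=2 B=8 C=5)
  2. empty(C) -> (A=2 B=8 C=0)
  3. pour(B -> C) -> (A=2 B=0 C=8)
  4. pour(A -> B) -> (A=0 B=2 C=8)
Target reached → yes.

Answer: yes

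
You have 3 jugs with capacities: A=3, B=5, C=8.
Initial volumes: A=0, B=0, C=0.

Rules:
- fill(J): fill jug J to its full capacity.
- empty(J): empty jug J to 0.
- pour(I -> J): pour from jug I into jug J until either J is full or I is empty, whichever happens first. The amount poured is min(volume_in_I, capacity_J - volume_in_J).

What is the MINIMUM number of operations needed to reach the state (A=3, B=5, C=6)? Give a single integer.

Answer: 5

Derivation:
BFS from (A=0, B=0, C=0). One shortest path:
  1. fill(A) -> (A=3 B=0 C=0)
  2. fill(C) -> (A=3 B=0 C=8)
  3. pour(A -> B) -> (A=0 B=3 C=8)
  4. fill(A) -> (A=3 B=3 C=8)
  5. pour(C -> B) -> (A=3 B=5 C=6)
Reached target in 5 moves.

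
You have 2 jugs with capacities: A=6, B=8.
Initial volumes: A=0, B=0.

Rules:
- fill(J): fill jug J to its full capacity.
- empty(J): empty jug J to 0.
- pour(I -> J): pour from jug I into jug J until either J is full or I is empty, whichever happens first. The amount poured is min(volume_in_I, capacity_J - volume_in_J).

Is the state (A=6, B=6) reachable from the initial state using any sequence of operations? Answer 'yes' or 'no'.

BFS from (A=0, B=0):
  1. fill(A) -> (A=6 B=0)
  2. pour(A -> B) -> (A=0 B=6)
  3. fill(A) -> (A=6 B=6)
Target reached → yes.

Answer: yes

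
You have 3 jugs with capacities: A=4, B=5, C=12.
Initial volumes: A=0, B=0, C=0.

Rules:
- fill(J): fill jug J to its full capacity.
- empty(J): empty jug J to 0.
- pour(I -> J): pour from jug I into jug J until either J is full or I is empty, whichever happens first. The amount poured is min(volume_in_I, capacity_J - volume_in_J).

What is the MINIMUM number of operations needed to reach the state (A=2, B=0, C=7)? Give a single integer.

Answer: 8

Derivation:
BFS from (A=0, B=0, C=0). One shortest path:
  1. fill(A) -> (A=4 B=0 C=0)
  2. fill(B) -> (A=4 B=5 C=0)
  3. pour(B -> C) -> (A=4 B=0 C=5)
  4. fill(B) -> (A=4 B=5 C=5)
  5. pour(B -> C) -> (A=4 B=0 C=10)
  6. pour(A -> C) -> (A=2 B=0 C=12)
  7. pour(C -> B) -> (A=2 B=5 C=7)
  8. empty(B) -> (A=2 B=0 C=7)
Reached target in 8 moves.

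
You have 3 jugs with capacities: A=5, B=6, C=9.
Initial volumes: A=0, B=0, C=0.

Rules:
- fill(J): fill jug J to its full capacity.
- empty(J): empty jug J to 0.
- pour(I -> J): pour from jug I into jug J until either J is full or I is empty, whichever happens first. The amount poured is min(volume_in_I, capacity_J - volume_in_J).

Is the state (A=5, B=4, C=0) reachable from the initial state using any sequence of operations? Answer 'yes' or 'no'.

BFS from (A=0, B=0, C=0):
  1. fill(C) -> (A=0 B=0 C=9)
  2. pour(C -> A) -> (A=5 B=0 C=4)
  3. pour(C -> B) -> (A=5 B=4 C=0)
Target reached → yes.

Answer: yes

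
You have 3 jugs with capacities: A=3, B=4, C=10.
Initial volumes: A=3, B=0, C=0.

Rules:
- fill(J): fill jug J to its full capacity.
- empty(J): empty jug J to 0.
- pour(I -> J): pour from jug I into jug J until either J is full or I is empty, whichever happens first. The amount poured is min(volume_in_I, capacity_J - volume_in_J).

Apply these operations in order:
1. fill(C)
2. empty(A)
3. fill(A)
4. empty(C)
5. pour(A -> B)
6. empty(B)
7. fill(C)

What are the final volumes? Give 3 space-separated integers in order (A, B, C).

Answer: 0 0 10

Derivation:
Step 1: fill(C) -> (A=3 B=0 C=10)
Step 2: empty(A) -> (A=0 B=0 C=10)
Step 3: fill(A) -> (A=3 B=0 C=10)
Step 4: empty(C) -> (A=3 B=0 C=0)
Step 5: pour(A -> B) -> (A=0 B=3 C=0)
Step 6: empty(B) -> (A=0 B=0 C=0)
Step 7: fill(C) -> (A=0 B=0 C=10)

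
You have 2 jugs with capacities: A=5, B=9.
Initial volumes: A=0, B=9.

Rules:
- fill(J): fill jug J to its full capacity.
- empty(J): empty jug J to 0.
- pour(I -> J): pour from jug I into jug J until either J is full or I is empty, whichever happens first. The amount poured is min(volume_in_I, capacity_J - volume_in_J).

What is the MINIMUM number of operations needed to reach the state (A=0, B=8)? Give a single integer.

BFS from (A=0, B=9). One shortest path:
  1. pour(B -> A) -> (A=5 B=4)
  2. empty(A) -> (A=0 B=4)
  3. pour(B -> A) -> (A=4 B=0)
  4. fill(B) -> (A=4 B=9)
  5. pour(B -> A) -> (A=5 B=8)
  6. empty(A) -> (A=0 B=8)
Reached target in 6 moves.

Answer: 6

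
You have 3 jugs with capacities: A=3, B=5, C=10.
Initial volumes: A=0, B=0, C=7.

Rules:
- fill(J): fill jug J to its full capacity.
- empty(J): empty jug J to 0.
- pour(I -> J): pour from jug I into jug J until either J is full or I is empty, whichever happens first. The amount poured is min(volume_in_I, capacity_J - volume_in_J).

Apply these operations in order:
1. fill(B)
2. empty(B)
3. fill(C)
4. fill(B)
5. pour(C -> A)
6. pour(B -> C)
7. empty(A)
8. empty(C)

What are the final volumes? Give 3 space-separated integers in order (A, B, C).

Step 1: fill(B) -> (A=0 B=5 C=7)
Step 2: empty(B) -> (A=0 B=0 C=7)
Step 3: fill(C) -> (A=0 B=0 C=10)
Step 4: fill(B) -> (A=0 B=5 C=10)
Step 5: pour(C -> A) -> (A=3 B=5 C=7)
Step 6: pour(B -> C) -> (A=3 B=2 C=10)
Step 7: empty(A) -> (A=0 B=2 C=10)
Step 8: empty(C) -> (A=0 B=2 C=0)

Answer: 0 2 0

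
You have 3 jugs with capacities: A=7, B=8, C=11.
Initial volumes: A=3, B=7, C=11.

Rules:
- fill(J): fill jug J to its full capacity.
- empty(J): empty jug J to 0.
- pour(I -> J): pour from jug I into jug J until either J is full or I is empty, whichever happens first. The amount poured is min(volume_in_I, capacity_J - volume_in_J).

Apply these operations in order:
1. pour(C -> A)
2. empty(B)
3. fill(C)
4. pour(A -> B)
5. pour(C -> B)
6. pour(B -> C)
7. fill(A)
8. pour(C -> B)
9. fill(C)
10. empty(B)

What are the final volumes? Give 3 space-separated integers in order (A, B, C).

Step 1: pour(C -> A) -> (A=7 B=7 C=7)
Step 2: empty(B) -> (A=7 B=0 C=7)
Step 3: fill(C) -> (A=7 B=0 C=11)
Step 4: pour(A -> B) -> (A=0 B=7 C=11)
Step 5: pour(C -> B) -> (A=0 B=8 C=10)
Step 6: pour(B -> C) -> (A=0 B=7 C=11)
Step 7: fill(A) -> (A=7 B=7 C=11)
Step 8: pour(C -> B) -> (A=7 B=8 C=10)
Step 9: fill(C) -> (A=7 B=8 C=11)
Step 10: empty(B) -> (A=7 B=0 C=11)

Answer: 7 0 11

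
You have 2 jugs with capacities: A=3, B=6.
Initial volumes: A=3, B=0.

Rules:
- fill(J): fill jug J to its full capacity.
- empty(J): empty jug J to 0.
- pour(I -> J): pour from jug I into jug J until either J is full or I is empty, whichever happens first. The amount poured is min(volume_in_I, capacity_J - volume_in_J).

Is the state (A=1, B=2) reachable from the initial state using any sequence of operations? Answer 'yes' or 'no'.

BFS explored all 6 reachable states.
Reachable set includes: (0,0), (0,3), (0,6), (3,0), (3,3), (3,6)
Target (A=1, B=2) not in reachable set → no.

Answer: no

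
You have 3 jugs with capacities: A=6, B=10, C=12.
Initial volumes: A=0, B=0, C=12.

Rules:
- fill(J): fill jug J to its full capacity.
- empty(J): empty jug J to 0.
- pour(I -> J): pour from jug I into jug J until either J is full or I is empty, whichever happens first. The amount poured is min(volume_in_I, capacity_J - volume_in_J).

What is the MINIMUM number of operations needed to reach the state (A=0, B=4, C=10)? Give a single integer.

Answer: 6

Derivation:
BFS from (A=0, B=0, C=12). One shortest path:
  1. fill(B) -> (A=0 B=10 C=12)
  2. empty(C) -> (A=0 B=10 C=0)
  3. pour(B -> C) -> (A=0 B=0 C=10)
  4. fill(B) -> (A=0 B=10 C=10)
  5. pour(B -> A) -> (A=6 B=4 C=10)
  6. empty(A) -> (A=0 B=4 C=10)
Reached target in 6 moves.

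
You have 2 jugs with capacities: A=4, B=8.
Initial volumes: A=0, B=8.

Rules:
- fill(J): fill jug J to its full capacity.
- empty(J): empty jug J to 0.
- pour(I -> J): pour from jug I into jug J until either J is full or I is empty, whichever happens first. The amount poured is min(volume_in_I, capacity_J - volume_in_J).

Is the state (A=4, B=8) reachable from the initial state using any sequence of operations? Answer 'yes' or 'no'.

Answer: yes

Derivation:
BFS from (A=0, B=8):
  1. fill(A) -> (A=4 B=8)
Target reached → yes.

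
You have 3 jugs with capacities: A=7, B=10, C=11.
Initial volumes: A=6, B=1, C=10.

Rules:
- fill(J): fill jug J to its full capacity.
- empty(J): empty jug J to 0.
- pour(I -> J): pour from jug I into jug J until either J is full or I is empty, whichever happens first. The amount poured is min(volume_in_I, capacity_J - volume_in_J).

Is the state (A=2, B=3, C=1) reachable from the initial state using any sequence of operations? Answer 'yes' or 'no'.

BFS explored all 517 reachable states.
Reachable set includes: (0,0,0), (0,0,1), (0,0,2), (0,0,3), (0,0,4), (0,0,5), (0,0,6), (0,0,7), (0,0,8), (0,0,9), (0,0,10), (0,0,11) ...
Target (A=2, B=3, C=1) not in reachable set → no.

Answer: no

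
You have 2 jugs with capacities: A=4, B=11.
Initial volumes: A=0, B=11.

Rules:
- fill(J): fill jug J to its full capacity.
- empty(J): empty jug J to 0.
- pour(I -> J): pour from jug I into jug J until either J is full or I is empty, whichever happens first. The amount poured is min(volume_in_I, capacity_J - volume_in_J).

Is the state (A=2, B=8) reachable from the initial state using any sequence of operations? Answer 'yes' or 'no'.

BFS explored all 30 reachable states.
Reachable set includes: (0,0), (0,1), (0,2), (0,3), (0,4), (0,5), (0,6), (0,7), (0,8), (0,9), (0,10), (0,11) ...
Target (A=2, B=8) not in reachable set → no.

Answer: no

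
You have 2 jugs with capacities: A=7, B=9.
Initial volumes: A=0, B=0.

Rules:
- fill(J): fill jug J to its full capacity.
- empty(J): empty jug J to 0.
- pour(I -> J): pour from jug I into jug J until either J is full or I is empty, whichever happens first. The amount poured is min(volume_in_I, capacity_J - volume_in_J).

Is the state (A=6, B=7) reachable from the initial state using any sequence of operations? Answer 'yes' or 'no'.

BFS explored all 32 reachable states.
Reachable set includes: (0,0), (0,1), (0,2), (0,3), (0,4), (0,5), (0,6), (0,7), (0,8), (0,9), (1,0), (1,9) ...
Target (A=6, B=7) not in reachable set → no.

Answer: no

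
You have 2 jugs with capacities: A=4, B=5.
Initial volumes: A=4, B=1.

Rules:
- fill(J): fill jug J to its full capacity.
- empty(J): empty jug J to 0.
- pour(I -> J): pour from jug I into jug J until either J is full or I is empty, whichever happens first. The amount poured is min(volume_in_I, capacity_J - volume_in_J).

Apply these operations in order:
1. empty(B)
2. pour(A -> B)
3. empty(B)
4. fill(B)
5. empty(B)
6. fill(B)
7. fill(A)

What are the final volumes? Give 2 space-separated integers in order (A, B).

Answer: 4 5

Derivation:
Step 1: empty(B) -> (A=4 B=0)
Step 2: pour(A -> B) -> (A=0 B=4)
Step 3: empty(B) -> (A=0 B=0)
Step 4: fill(B) -> (A=0 B=5)
Step 5: empty(B) -> (A=0 B=0)
Step 6: fill(B) -> (A=0 B=5)
Step 7: fill(A) -> (A=4 B=5)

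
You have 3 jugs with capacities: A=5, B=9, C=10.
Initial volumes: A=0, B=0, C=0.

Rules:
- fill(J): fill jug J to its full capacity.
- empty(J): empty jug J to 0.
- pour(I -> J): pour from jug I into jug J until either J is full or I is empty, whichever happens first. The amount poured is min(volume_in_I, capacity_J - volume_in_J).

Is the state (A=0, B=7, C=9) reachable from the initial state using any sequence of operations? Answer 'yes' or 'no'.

Answer: yes

Derivation:
BFS from (A=0, B=0, C=0):
  1. fill(C) -> (A=0 B=0 C=10)
  2. pour(C -> B) -> (A=0 B=9 C=1)
  3. empty(B) -> (A=0 B=0 C=1)
  4. pour(C -> A) -> (A=1 B=0 C=0)
  5. fill(C) -> (A=1 B=0 C=10)
  6. pour(C -> B) -> (A=1 B=9 C=1)
  7. pour(C -> A) -> (A=2 B=9 C=0)
  8. pour(B -> C) -> (A=2 B=0 C=9)
  9. pour(A -> B) -> (A=0 B=2 C=9)
  10. fill(A) -> (A=5 B=2 C=9)
  11. pour(A -> B) -> (A=0 B=7 C=9)
Target reached → yes.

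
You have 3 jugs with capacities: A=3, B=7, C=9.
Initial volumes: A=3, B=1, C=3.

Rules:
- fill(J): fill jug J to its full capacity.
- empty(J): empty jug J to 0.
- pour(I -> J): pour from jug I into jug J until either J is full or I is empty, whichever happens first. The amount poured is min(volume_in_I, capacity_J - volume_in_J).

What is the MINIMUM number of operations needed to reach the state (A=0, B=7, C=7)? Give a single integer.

Answer: 3

Derivation:
BFS from (A=3, B=1, C=3). One shortest path:
  1. pour(A -> B) -> (A=0 B=4 C=3)
  2. pour(B -> C) -> (A=0 B=0 C=7)
  3. fill(B) -> (A=0 B=7 C=7)
Reached target in 3 moves.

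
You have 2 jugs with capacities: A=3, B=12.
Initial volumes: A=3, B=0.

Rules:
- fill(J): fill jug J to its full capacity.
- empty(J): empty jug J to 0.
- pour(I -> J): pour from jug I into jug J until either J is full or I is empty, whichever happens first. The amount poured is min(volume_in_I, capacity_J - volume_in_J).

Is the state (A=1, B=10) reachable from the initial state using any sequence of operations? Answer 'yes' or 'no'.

Answer: no

Derivation:
BFS explored all 10 reachable states.
Reachable set includes: (0,0), (0,3), (0,6), (0,9), (0,12), (3,0), (3,3), (3,6), (3,9), (3,12)
Target (A=1, B=10) not in reachable set → no.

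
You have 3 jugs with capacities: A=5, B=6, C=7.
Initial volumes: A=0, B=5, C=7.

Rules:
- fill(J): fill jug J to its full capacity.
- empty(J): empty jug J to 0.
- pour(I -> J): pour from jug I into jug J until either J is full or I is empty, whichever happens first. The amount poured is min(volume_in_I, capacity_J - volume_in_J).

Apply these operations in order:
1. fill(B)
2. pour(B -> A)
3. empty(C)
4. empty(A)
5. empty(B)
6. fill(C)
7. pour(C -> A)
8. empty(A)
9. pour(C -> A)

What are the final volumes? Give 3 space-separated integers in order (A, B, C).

Answer: 2 0 0

Derivation:
Step 1: fill(B) -> (A=0 B=6 C=7)
Step 2: pour(B -> A) -> (A=5 B=1 C=7)
Step 3: empty(C) -> (A=5 B=1 C=0)
Step 4: empty(A) -> (A=0 B=1 C=0)
Step 5: empty(B) -> (A=0 B=0 C=0)
Step 6: fill(C) -> (A=0 B=0 C=7)
Step 7: pour(C -> A) -> (A=5 B=0 C=2)
Step 8: empty(A) -> (A=0 B=0 C=2)
Step 9: pour(C -> A) -> (A=2 B=0 C=0)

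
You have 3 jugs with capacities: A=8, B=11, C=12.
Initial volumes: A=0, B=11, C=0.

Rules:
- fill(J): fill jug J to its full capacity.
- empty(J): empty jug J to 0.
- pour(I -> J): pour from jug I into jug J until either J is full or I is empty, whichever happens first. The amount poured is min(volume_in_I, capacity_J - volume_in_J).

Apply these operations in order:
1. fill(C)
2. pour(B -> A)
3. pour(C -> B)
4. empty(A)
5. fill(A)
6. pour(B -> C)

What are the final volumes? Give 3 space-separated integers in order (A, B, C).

Step 1: fill(C) -> (A=0 B=11 C=12)
Step 2: pour(B -> A) -> (A=8 B=3 C=12)
Step 3: pour(C -> B) -> (A=8 B=11 C=4)
Step 4: empty(A) -> (A=0 B=11 C=4)
Step 5: fill(A) -> (A=8 B=11 C=4)
Step 6: pour(B -> C) -> (A=8 B=3 C=12)

Answer: 8 3 12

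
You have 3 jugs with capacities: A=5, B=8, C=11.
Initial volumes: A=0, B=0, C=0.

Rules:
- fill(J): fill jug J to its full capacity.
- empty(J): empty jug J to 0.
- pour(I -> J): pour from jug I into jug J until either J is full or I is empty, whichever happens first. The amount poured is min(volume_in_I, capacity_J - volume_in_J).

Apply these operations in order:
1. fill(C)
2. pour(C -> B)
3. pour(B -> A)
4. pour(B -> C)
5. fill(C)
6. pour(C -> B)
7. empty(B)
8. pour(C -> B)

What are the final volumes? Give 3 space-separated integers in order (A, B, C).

Step 1: fill(C) -> (A=0 B=0 C=11)
Step 2: pour(C -> B) -> (A=0 B=8 C=3)
Step 3: pour(B -> A) -> (A=5 B=3 C=3)
Step 4: pour(B -> C) -> (A=5 B=0 C=6)
Step 5: fill(C) -> (A=5 B=0 C=11)
Step 6: pour(C -> B) -> (A=5 B=8 C=3)
Step 7: empty(B) -> (A=5 B=0 C=3)
Step 8: pour(C -> B) -> (A=5 B=3 C=0)

Answer: 5 3 0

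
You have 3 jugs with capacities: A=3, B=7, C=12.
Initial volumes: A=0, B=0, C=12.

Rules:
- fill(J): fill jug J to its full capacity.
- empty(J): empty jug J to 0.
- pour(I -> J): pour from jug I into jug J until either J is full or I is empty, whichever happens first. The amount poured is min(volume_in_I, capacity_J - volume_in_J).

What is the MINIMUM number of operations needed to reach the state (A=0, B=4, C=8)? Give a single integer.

Answer: 3

Derivation:
BFS from (A=0, B=0, C=12). One shortest path:
  1. pour(C -> B) -> (A=0 B=7 C=5)
  2. pour(B -> A) -> (A=3 B=4 C=5)
  3. pour(A -> C) -> (A=0 B=4 C=8)
Reached target in 3 moves.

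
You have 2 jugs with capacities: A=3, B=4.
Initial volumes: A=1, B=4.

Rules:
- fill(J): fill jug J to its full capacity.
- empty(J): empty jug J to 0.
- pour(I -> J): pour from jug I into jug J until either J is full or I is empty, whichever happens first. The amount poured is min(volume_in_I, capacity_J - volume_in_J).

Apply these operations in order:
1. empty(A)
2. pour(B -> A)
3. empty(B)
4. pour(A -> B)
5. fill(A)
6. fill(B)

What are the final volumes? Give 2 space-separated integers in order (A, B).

Step 1: empty(A) -> (A=0 B=4)
Step 2: pour(B -> A) -> (A=3 B=1)
Step 3: empty(B) -> (A=3 B=0)
Step 4: pour(A -> B) -> (A=0 B=3)
Step 5: fill(A) -> (A=3 B=3)
Step 6: fill(B) -> (A=3 B=4)

Answer: 3 4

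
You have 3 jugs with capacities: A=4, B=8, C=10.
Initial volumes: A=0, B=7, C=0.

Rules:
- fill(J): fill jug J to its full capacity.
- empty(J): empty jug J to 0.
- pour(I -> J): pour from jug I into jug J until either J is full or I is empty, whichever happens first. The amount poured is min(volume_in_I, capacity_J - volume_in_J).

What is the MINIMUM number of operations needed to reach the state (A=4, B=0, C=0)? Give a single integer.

Answer: 2

Derivation:
BFS from (A=0, B=7, C=0). One shortest path:
  1. fill(A) -> (A=4 B=7 C=0)
  2. empty(B) -> (A=4 B=0 C=0)
Reached target in 2 moves.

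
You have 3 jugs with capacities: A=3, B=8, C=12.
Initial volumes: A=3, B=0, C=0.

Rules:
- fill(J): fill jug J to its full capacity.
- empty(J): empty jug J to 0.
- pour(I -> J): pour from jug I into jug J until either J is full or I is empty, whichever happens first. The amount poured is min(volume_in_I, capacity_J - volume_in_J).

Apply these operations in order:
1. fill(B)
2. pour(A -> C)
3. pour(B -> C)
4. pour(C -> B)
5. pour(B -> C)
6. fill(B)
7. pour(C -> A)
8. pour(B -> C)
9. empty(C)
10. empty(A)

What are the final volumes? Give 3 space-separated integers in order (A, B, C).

Step 1: fill(B) -> (A=3 B=8 C=0)
Step 2: pour(A -> C) -> (A=0 B=8 C=3)
Step 3: pour(B -> C) -> (A=0 B=0 C=11)
Step 4: pour(C -> B) -> (A=0 B=8 C=3)
Step 5: pour(B -> C) -> (A=0 B=0 C=11)
Step 6: fill(B) -> (A=0 B=8 C=11)
Step 7: pour(C -> A) -> (A=3 B=8 C=8)
Step 8: pour(B -> C) -> (A=3 B=4 C=12)
Step 9: empty(C) -> (A=3 B=4 C=0)
Step 10: empty(A) -> (A=0 B=4 C=0)

Answer: 0 4 0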